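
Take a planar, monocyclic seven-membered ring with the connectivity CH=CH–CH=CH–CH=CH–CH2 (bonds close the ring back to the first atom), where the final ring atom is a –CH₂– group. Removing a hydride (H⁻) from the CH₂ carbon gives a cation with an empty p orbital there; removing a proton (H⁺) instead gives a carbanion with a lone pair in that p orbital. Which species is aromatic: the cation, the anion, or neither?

The cation

In both ions every ring atom is sp² and contributes a p orbital, so both rings are fully conjugated.
Cation: 3 × 2 + 0 = 6 π electrons → 4(1)+2, aromatic.
Anion: 3 × 2 + 2 = 8 π electrons → 4(2), antiaromatic.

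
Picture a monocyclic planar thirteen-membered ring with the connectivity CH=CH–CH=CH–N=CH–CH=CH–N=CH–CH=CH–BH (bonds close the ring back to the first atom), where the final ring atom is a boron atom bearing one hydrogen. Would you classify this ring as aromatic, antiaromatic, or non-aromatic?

The p orbitals form a continuous loop: the double-bond atoms are sp², each contributing one p electron; the doubly-bonded nitrogens are pyridine-type — their lone pairs lie in the ring plane, leaving one electron in the p orbital; the boron has an empty p orbital. The ring is fully conjugated.
Tallying contributions gives 6 × 2 = 12 from the double-bond units + 0 from the BH atom = 12.
With 12 = 4·3 π electrons, Hückel's rule classifies the planar ring as antiaromatic.

Antiaromatic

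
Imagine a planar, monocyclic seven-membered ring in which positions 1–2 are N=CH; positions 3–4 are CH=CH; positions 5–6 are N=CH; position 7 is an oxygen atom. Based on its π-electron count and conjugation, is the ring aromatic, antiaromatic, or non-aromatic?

Antiaromatic

Every ring atom contributes a p orbital perpendicular to the ring (every atom in a ring double bond is sp² and brings one electron to the p orbital; the doubly-bonded nitrogens are pyridine-type — their lone pairs lie in the ring plane, leaving one electron in the p orbital; the oxygen donates one lone pair from its p orbital), so the π system is cyclic and fully conjugated.
π-electron count: 3 × 2 = 6 from the double-bond units + 2 from the O atom = 8.
8 = 4(2); a planar, fully conjugated 4n system is antiaromatic.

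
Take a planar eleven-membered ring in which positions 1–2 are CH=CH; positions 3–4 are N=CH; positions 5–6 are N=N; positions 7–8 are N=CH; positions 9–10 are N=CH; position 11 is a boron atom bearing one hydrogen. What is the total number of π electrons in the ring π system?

Every ring atom contributes a p orbital perpendicular to the ring (every atom in a ring double bond is sp² and brings one electron to the p orbital; each =N– nitrogen is pyridine-type (lone pair in the sp² plane, one electron in the p orbital); the boron has an empty p orbital), so the π system is cyclic and fully conjugated.
π-electron count: 5 × 2 = 10 from the double-bond units + 0 from the BH atom = 10.

10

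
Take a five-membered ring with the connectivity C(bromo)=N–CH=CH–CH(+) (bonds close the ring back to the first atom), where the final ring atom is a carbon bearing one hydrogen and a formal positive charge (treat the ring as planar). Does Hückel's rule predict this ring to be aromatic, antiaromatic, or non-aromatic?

Every ring atom contributes a p orbital perpendicular to the ring (each doubly-bonded ring atom is sp² with one p-orbital electron; the doubly-bonded nitrogens are pyridine-type — their lone pairs lie in the ring plane, leaving one electron in the p orbital; the carbocation has an empty p orbital), so the π system is cyclic and fully conjugated.
Tallying contributions gives 2 × 2 = 4 from the double-bond units + 0 from the CH(+) atom = 4.
4 = 4(1); a planar, fully conjugated 4n system is antiaromatic.

Antiaromatic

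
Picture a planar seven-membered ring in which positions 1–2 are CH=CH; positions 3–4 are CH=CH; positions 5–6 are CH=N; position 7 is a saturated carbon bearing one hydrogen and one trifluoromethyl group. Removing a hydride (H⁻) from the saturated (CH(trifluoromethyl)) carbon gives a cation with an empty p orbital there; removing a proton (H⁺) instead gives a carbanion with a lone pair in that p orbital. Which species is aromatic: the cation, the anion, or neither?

The cation

In either ion the ring is fully conjugated: every atom, including the new sp² carbon, supplies a p orbital.
Cation: 3 × 2 + 0 = 6 π electrons → 4(1)+2, aromatic.
Anion: 3 × 2 + 2 = 8 π electrons → 4(2), antiaromatic.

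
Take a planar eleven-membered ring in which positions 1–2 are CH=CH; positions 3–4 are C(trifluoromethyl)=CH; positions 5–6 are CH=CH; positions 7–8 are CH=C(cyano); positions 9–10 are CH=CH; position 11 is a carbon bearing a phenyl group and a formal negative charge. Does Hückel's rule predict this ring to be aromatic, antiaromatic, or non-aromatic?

The p orbitals form a continuous loop: the double-bond atoms are sp², each contributing one p electron; the carbanion's lone pair occupies the p orbital. The ring is fully conjugated.
Tallying contributions gives 5 × 2 = 10 from the double-bond units + 2 from the C(phenyl)(-) atom = 12.
A 4n π count (12, n = 3) in a planar conjugated ring means antiaromatic.

Antiaromatic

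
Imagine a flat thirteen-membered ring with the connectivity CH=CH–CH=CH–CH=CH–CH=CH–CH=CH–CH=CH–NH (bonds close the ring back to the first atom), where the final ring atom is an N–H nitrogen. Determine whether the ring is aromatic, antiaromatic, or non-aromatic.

All ring atoms are sp² and supply a p orbital to the ring (each doubly-bonded ring atom is sp² with one p-orbital electron; the pyrrole-type nitrogen donates its lone pair from the p orbital); the conjugation is uninterrupted.
Adding the contributions, 6 × 2 = 12 from the double-bond units + 2 from the NH atom = 14.
With 14 π electrons (n = 3), the Hückel 4n+2 condition holds.

Aromatic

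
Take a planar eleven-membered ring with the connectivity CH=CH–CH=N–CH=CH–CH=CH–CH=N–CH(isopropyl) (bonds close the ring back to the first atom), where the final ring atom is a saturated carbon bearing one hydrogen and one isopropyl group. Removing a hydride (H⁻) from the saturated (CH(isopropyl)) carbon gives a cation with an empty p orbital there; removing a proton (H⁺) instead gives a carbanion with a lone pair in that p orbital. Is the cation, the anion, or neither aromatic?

Once that carbon is sp², every ring atom has a p orbital and both ions are fully conjugated.
Cation: 5 × 2 + 0 = 10 π electrons → 4(2)+2, aromatic.
Anion: 5 × 2 + 2 = 12 π electrons → 4(3), antiaromatic.

The cation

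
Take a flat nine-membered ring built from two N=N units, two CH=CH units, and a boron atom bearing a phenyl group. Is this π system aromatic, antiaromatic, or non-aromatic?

Antiaromatic

All ring atoms are sp² and supply a p orbital to the ring (every atom in a ring double bond is sp² and brings one electron to the p orbital; the doubly-bonded nitrogens are pyridine-type — their lone pairs lie in the ring plane, leaving one electron in the p orbital; the boron has an empty p orbital); the conjugation is uninterrupted.
Adding the contributions, 4 × 2 = 8 from the double-bond units + 0 from the B(phenyl) atom = 8.
8 is a 4n count (n = 2), so the planar conjugated ring is antiaromatic.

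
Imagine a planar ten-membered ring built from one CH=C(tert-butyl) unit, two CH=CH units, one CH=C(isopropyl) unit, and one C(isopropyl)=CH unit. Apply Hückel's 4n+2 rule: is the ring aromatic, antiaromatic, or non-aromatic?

Aromatic

Every ring atom contributes a p orbital perpendicular to the ring (each doubly-bonded ring atom is sp² with one p-orbital electron), so the π system is cyclic and fully conjugated.
Tallying contributions gives 5 × 2 = 10 from the 5 double-bond units.
That gives a 4n+2 count (10, n = 2).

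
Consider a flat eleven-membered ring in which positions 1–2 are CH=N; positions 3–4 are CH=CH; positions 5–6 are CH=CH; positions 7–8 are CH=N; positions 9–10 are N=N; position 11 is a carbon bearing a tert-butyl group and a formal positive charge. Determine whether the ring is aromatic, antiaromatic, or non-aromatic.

Check conjugation: each doubly-bonded ring atom is sp² with one p-orbital electron; the doubly-bonded nitrogens are pyridine-type — their lone pairs lie in the ring plane, leaving one electron in the p orbital; the carbocation has an empty p orbital — every position has a p orbital, so the cyclic π system is continuous.
Tallying contributions gives 5 × 2 = 10 from the double-bond units + 0 from the C(tert-butyl)(+) atom = 10.
That gives a 4n+2 count (10, n = 2).

Aromatic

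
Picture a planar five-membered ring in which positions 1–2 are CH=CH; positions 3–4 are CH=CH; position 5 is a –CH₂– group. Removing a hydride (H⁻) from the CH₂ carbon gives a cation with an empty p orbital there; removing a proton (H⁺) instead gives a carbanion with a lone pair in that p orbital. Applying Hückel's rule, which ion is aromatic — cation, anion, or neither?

Both ions have a continuous loop of p orbitals — each ring atom is sp².
Cation: 2 × 2 + 0 = 4 π electrons → 4(1), antiaromatic.
Anion: 2 × 2 + 2 = 6 π electrons → 4(1)+2, aromatic.

The anion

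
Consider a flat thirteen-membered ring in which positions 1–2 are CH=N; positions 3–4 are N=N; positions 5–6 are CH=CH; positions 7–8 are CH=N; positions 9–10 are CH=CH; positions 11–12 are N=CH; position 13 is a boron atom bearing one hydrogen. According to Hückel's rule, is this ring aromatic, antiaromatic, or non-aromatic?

All ring atoms are sp² and supply a p orbital to the ring (each doubly-bonded ring atom is sp² with one p-orbital electron; the doubly-bonded nitrogens are pyridine-type — their lone pairs lie in the ring plane, leaving one electron in the p orbital; the boron has an empty p orbital); the conjugation is uninterrupted.
Adding the contributions, 6 × 2 = 12 from the double-bond units + 0 from the BH atom = 12.
12 = 4(3); a planar, fully conjugated 4n system is antiaromatic.

Antiaromatic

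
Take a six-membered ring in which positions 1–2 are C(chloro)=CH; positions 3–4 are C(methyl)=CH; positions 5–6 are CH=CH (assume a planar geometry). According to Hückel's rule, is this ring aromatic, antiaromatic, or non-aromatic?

Check conjugation: the double-bond atoms are sp², each contributing one p electron — every position has a p orbital, so the cyclic π system is continuous.
Adding the contributions, 3 × 2 = 6 from the 3 double-bond units.
That gives a 4n+2 count (6, n = 1).

Aromatic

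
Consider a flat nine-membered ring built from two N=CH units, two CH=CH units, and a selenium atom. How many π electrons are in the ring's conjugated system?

All ring atoms are sp² and supply a p orbital to the ring (every atom in a ring double bond is sp² and brings one electron to the p orbital; the doubly-bonded nitrogens are pyridine-type — their lone pairs lie in the ring plane, leaving one electron in the p orbital; the selenium donates one lone pair from its p orbital); the conjugation is uninterrupted.
π-electron count: 4 × 2 = 8 from the double-bond units + 2 from the Se atom = 10.

10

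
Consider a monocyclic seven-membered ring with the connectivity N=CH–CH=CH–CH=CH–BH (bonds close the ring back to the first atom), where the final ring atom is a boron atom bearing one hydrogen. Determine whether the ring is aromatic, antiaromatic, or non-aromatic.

Aromatic

Every ring atom contributes a p orbital perpendicular to the ring (each doubly-bonded ring atom is sp² with one p-orbital electron; each =N– nitrogen is pyridine-type (lone pair in the sp² plane, one electron in the p orbital); the boron has an empty p orbital), so the π system is cyclic and fully conjugated.
π-electron count: 3 × 2 = 6 from the double-bond units + 0 from the BH atom = 6.
Since 6 = 4·1 + 2, the ring meets the 4n+2 criterion.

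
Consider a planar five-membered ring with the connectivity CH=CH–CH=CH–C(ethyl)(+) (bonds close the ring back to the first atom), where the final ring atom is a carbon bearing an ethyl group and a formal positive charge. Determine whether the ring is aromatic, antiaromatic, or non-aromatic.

The p orbitals form a continuous loop: every atom in a ring double bond is sp² and brings one electron to the p orbital; the carbocation has an empty p orbital. The ring is fully conjugated.
Counting π electrons: 2 × 2 = 4 from the double-bond units + 0 from the C(ethyl)(+) atom = 4.
4 = 4(1); a planar, fully conjugated 4n system is antiaromatic.

Antiaromatic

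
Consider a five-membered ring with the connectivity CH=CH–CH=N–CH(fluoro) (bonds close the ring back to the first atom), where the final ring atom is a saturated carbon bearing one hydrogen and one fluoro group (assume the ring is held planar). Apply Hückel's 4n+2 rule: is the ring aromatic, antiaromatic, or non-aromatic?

Non-aromatic

Because that saturated carbon is sp³ and has no p orbital in the ring π system at the CH(fluoro) position, the π system cannot extend all the way around the ring.
Hückel's rule only applies to fully conjugated rings, so this one is simply non-aromatic.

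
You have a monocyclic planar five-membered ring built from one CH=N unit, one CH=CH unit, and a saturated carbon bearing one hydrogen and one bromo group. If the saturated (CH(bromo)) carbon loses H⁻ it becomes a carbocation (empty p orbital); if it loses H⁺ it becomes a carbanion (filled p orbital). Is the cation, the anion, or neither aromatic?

In both ions every ring atom is sp² and contributes a p orbital, so both rings are fully conjugated.
Cation: 2 × 2 + 0 = 4 π electrons → 4(1), antiaromatic.
Anion: 2 × 2 + 2 = 6 π electrons → 4(1)+2, aromatic.

The anion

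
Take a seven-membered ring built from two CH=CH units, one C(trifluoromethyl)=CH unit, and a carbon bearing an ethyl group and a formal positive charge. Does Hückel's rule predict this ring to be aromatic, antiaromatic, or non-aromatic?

Every ring atom contributes a p orbital perpendicular to the ring (the double-bond atoms are sp², each contributing one p electron; the carbocation has an empty p orbital), so the π system is cyclic and fully conjugated.
π-electron count: 3 × 2 = 6 from the double-bond units + 0 from the C(ethyl)(+) atom = 6.
6 = 4(1) + 2, which satisfies Hückel's 4n+2 rule.

Aromatic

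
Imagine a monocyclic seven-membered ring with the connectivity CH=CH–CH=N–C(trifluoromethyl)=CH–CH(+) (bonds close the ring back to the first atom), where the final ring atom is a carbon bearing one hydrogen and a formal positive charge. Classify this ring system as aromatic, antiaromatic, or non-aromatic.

Aromatic

Check conjugation: every atom in a ring double bond is sp² and brings one electron to the p orbital; each sp² =N– keeps its lone pair in-plane and puts one electron into the π system; the carbocation has an empty p orbital — every position has a p orbital, so the cyclic π system is continuous.
Tallying contributions gives 3 × 2 = 6 from the double-bond units + 0 from the CH(+) atom = 6.
Since 6 = 4·1 + 2, the ring meets the 4n+2 criterion.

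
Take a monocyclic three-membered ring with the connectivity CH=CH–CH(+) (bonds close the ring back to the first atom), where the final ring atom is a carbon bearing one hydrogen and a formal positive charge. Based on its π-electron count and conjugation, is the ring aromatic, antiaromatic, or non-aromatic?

Aromatic

Every ring atom contributes a p orbital perpendicular to the ring (every atom in a ring double bond is sp² and brings one electron to the p orbital; the carbocation has an empty p orbital), so the π system is cyclic and fully conjugated.
π-electron count: 1 × 2 = 2 from the double-bond unit + 0 from the CH(+) atom = 2.
2 = 4(0) + 2, which satisfies Hückel's 4n+2 rule.
This is the cyclopropenyl cation.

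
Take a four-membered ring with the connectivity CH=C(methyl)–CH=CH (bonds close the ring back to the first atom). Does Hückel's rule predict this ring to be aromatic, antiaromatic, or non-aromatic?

Antiaromatic

The p orbitals form a continuous loop: each doubly-bonded ring atom is sp² with one p-orbital electron. The ring is fully conjugated.
Adding the contributions, 2 × 2 = 4 from the 2 double-bond units.
A 4n π count (4, n = 1) in a planar conjugated ring means antiaromatic.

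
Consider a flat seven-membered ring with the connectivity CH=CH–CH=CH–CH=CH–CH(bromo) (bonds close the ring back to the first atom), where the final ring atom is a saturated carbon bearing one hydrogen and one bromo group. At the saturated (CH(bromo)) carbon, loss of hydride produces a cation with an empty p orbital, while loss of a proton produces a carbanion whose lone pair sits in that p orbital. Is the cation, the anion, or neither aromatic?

In both ions every ring atom is sp² and contributes a p orbital, so both rings are fully conjugated.
Cation: 3 × 2 + 0 = 6 π electrons → 4(1)+2, aromatic.
Anion: 3 × 2 + 2 = 8 π electrons → 4(2), antiaromatic.

The cation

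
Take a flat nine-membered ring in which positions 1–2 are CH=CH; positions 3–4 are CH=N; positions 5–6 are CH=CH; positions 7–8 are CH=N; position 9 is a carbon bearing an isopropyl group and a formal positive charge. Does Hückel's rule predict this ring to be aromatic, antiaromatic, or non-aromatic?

Antiaromatic

Check conjugation: the double-bond atoms are sp², each contributing one p electron; the doubly-bonded nitrogens are pyridine-type — their lone pairs lie in the ring plane, leaving one electron in the p orbital; the carbocation has an empty p orbital — every position has a p orbital, so the cyclic π system is continuous.
π-electron count: 4 × 2 = 8 from the double-bond units + 0 from the C(isopropyl)(+) atom = 8.
8 is a 4n count (n = 2), so the planar conjugated ring is antiaromatic.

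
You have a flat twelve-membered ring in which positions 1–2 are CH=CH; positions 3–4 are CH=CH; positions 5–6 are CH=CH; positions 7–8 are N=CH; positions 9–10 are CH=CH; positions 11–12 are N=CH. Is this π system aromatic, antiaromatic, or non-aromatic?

Every ring atom contributes a p orbital perpendicular to the ring (every atom in a ring double bond is sp² and brings one electron to the p orbital; the doubly-bonded nitrogens are pyridine-type — their lone pairs lie in the ring plane, leaving one electron in the p orbital), so the π system is cyclic and fully conjugated.
π-electron count: 6 × 2 = 12 from the 6 double-bond units.
12 is a 4n count (n = 3), so the planar conjugated ring is antiaromatic.

Antiaromatic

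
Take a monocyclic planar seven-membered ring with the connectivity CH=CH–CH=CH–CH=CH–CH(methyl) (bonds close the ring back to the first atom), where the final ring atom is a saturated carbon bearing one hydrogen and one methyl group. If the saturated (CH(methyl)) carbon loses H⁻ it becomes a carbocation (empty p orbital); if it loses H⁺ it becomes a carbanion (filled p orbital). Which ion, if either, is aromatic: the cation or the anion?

Both ions have a continuous loop of p orbitals — each ring atom is sp².
Cation: 3 × 2 + 0 = 6 π electrons → 4(1)+2, aromatic.
Anion: 3 × 2 + 2 = 8 π electrons → 4(2), antiaromatic.

The cation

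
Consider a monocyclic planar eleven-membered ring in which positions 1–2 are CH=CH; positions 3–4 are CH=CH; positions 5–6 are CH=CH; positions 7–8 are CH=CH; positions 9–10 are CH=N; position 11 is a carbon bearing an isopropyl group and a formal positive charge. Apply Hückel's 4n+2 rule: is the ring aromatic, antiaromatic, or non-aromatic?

Aromatic

Every ring atom contributes a p orbital perpendicular to the ring (each doubly-bonded ring atom is sp² with one p-orbital electron; the doubly-bonded nitrogens are pyridine-type — their lone pairs lie in the ring plane, leaving one electron in the p orbital; the carbocation has an empty p orbital), so the π system is cyclic and fully conjugated.
Counting π electrons: 5 × 2 = 10 from the double-bond units + 0 from the C(isopropyl)(+) atom = 10.
That gives a 4n+2 count (10, n = 2).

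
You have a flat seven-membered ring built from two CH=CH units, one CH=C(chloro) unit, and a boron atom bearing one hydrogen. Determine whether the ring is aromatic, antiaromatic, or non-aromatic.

All ring atoms are sp² and supply a p orbital to the ring (the double-bond atoms are sp², each contributing one p electron; the boron has an empty p orbital); the conjugation is uninterrupted.
Adding the contributions, 3 × 2 = 6 from the double-bond units + 0 from the BH atom = 6.
With 6 π electrons (n = 1), the Hückel 4n+2 condition holds.

Aromatic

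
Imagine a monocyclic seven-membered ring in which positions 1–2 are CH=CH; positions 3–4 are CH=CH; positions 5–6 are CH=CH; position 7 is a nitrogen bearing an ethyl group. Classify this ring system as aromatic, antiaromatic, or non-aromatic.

All ring atoms are sp² and supply a p orbital to the ring (every atom in a ring double bond is sp² and brings one electron to the p orbital; the pyrrole-type nitrogen donates its lone pair from the p orbital); the conjugation is uninterrupted.
Tallying contributions gives 3 × 2 = 6 from the double-bond units + 2 from the N(ethyl) atom = 8.
With 8 = 4·2 π electrons, Hückel's rule classifies the planar ring as antiaromatic.

Antiaromatic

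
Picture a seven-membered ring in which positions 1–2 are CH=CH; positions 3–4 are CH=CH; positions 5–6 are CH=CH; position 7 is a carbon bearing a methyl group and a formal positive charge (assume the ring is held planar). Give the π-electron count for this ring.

6

Every ring atom contributes a p orbital perpendicular to the ring (every atom in a ring double bond is sp² and brings one electron to the p orbital; the carbocation has an empty p orbital), so the π system is cyclic and fully conjugated.
Adding the contributions, 3 × 2 = 6 from the double-bond units + 0 from the C(methyl)(+) atom = 6.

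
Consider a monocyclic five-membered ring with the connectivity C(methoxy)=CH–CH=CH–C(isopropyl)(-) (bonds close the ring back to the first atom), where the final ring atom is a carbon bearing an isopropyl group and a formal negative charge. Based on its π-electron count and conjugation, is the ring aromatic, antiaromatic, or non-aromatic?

Aromatic

Check conjugation: every atom in a ring double bond is sp² and brings one electron to the p orbital; the carbanion's lone pair occupies the p orbital — every position has a p orbital, so the cyclic π system is continuous.
Tallying contributions gives 2 × 2 = 4 from the double-bond units + 2 from the C(isopropyl)(-) atom = 6.
6 = 4(1) + 2, which satisfies Hückel's 4n+2 rule.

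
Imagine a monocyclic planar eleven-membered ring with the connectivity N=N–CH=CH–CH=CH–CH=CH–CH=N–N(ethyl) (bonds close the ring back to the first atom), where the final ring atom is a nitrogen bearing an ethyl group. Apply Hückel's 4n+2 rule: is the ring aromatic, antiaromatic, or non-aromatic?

The p orbitals form a continuous loop: each doubly-bonded ring atom is sp² with one p-orbital electron; the doubly-bonded nitrogens are pyridine-type — their lone pairs lie in the ring plane, leaving one electron in the p orbital; the pyrrole-type nitrogen donates its lone pair from the p orbital. The ring is fully conjugated.
π-electron count: 5 × 2 = 10 from the double-bond units + 2 from the N(ethyl) atom = 12.
A 4n π count (12, n = 3) in a planar conjugated ring means antiaromatic.

Antiaromatic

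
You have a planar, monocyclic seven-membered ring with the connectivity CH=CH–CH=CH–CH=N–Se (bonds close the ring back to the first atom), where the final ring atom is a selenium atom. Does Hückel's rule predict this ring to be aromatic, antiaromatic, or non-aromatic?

Antiaromatic

All ring atoms are sp² and supply a p orbital to the ring (each doubly-bonded ring atom is sp² with one p-orbital electron; each sp² =N– keeps its lone pair in-plane and puts one electron into the π system; the selenium donates one lone pair from its p orbital); the conjugation is uninterrupted.
π-electron count: 3 × 2 = 6 from the double-bond units + 2 from the Se atom = 8.
A 4n π count (8, n = 2) in a planar conjugated ring means antiaromatic.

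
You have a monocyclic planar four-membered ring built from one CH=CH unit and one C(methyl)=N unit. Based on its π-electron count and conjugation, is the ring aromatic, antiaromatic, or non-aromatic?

Check conjugation: every atom in a ring double bond is sp² and brings one electron to the p orbital; the doubly-bonded nitrogens are pyridine-type — their lone pairs lie in the ring plane, leaving one electron in the p orbital — every position has a p orbital, so the cyclic π system is continuous.
Counting π electrons: 2 × 2 = 4 from the 2 double-bond units.
With 4 = 4·1 π electrons, Hückel's rule classifies the planar ring as antiaromatic.

Antiaromatic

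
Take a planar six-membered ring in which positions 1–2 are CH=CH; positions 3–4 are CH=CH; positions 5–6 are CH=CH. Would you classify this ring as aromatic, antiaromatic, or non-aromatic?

The p orbitals form a continuous loop: every atom in a ring double bond is sp² and brings one electron to the p orbital. The ring is fully conjugated.
Counting π electrons: 3 × 2 = 6 from the 3 double-bond units.
With 6 π electrons (n = 1), the Hückel 4n+2 condition holds.
(The species described is benzene.)

Aromatic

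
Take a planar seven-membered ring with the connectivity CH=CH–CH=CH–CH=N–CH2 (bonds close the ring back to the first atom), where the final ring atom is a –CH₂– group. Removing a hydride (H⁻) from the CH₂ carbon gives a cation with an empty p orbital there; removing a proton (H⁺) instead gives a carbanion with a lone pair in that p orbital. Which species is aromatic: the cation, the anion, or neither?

The cation

In both ions every ring atom is sp² and contributes a p orbital, so both rings are fully conjugated.
Cation: 3 × 2 + 0 = 6 π electrons → 4(1)+2, aromatic.
Anion: 3 × 2 + 2 = 8 π electrons → 4(2), antiaromatic.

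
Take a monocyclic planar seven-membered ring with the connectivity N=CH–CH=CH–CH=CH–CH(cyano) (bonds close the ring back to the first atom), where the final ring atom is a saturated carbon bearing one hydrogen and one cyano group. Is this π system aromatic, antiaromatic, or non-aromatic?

The CH(cyano) carbon is saturated: that saturated carbon is sp³ and has no p orbital in the ring π system. Conjugation is not continuous around the ring.
Broken conjugation rules out both aromaticity and antiaromaticity.

Non-aromatic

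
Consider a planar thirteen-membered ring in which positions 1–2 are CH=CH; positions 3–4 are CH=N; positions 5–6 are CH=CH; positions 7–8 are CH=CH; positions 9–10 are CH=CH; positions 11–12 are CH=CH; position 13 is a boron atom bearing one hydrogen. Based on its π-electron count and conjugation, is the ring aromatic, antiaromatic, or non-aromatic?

All ring atoms are sp² and supply a p orbital to the ring (the double-bond atoms are sp², each contributing one p electron; the doubly-bonded nitrogens are pyridine-type — their lone pairs lie in the ring plane, leaving one electron in the p orbital; the boron has an empty p orbital); the conjugation is uninterrupted.
Adding the contributions, 6 × 2 = 12 from the double-bond units + 0 from the BH atom = 12.
A 4n π count (12, n = 3) in a planar conjugated ring means antiaromatic.

Antiaromatic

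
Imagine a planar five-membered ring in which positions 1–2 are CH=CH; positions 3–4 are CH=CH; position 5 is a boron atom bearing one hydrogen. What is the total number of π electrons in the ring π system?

Check conjugation: each doubly-bonded ring atom is sp² with one p-orbital electron; the boron has an empty p orbital — every position has a p orbital, so the cyclic π system is continuous.
Adding the contributions, 2 × 2 = 4 from the double-bond units + 0 from the BH atom = 4.

4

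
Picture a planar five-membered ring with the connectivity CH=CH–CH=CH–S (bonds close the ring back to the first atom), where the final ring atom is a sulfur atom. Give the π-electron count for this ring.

The p orbitals form a continuous loop: each doubly-bonded ring atom is sp² with one p-orbital electron; the sulfur donates one lone pair from its p orbital. The ring is fully conjugated.
Counting π electrons: 2 × 2 = 4 from the double-bond units + 2 from the S atom = 6.
This is thiophene.

6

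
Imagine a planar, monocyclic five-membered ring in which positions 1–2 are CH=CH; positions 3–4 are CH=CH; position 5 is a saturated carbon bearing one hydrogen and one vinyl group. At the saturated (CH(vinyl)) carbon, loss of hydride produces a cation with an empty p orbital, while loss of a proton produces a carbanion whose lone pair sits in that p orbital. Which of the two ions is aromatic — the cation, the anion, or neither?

In either ion the ring is fully conjugated: every atom, including the new sp² carbon, supplies a p orbital.
Cation: 2 × 2 + 0 = 4 π electrons → 4(1), antiaromatic.
Anion: 2 × 2 + 2 = 6 π electrons → 4(1)+2, aromatic.

The anion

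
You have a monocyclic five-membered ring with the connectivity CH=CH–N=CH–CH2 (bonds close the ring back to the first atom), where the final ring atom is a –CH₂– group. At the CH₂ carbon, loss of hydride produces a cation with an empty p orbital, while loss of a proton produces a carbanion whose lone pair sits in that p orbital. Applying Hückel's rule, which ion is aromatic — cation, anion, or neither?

In both ions every ring atom is sp² and contributes a p orbital, so both rings are fully conjugated.
Cation: 2 × 2 + 0 = 4 π electrons → 4(1), antiaromatic.
Anion: 2 × 2 + 2 = 6 π electrons → 4(1)+2, aromatic.

The anion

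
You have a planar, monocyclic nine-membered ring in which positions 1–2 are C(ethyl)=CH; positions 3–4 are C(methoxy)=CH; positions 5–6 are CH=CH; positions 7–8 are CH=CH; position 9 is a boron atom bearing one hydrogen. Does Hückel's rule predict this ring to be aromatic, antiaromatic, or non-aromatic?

Every ring atom contributes a p orbital perpendicular to the ring (each doubly-bonded ring atom is sp² with one p-orbital electron; the boron has an empty p orbital), so the π system is cyclic and fully conjugated.
Tallying contributions gives 4 × 2 = 8 from the double-bond units + 0 from the BH atom = 8.
8 = 4(2); a planar, fully conjugated 4n system is antiaromatic.

Antiaromatic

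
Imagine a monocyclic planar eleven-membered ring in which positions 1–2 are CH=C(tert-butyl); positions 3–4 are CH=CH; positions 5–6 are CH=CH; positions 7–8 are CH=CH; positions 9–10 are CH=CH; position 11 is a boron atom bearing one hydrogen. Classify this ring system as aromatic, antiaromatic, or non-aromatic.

All ring atoms are sp² and supply a p orbital to the ring (every atom in a ring double bond is sp² and brings one electron to the p orbital; the boron has an empty p orbital); the conjugation is uninterrupted.
Tallying contributions gives 5 × 2 = 10 from the double-bond units + 0 from the BH atom = 10.
That gives a 4n+2 count (10, n = 2).

Aromatic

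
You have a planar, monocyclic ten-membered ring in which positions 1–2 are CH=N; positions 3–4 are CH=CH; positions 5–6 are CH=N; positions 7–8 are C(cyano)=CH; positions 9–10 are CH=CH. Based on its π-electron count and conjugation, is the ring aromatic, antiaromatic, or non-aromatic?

Aromatic

The p orbitals form a continuous loop: each doubly-bonded ring atom is sp² with one p-orbital electron; each sp² =N– keeps its lone pair in-plane and puts one electron into the π system. The ring is fully conjugated.
Counting π electrons: 5 × 2 = 10 from the 5 double-bond units.
Since 10 = 4·2 + 2, the ring meets the 4n+2 criterion.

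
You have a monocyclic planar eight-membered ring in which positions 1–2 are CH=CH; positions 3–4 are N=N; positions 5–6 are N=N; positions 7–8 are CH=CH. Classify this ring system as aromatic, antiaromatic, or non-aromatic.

Every ring atom contributes a p orbital perpendicular to the ring (each doubly-bonded ring atom is sp² with one p-orbital electron; each sp² =N– keeps its lone pair in-plane and puts one electron into the π system), so the π system is cyclic and fully conjugated.
π-electron count: 4 × 2 = 8 from the 4 double-bond units.
With 8 = 4·2 π electrons, Hückel's rule classifies the planar ring as antiaromatic.

Antiaromatic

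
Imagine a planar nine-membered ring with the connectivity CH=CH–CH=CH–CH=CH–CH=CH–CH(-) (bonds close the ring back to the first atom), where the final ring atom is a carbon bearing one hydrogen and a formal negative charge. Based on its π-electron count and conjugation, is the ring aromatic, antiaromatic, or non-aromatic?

Aromatic

Every ring atom contributes a p orbital perpendicular to the ring (the double-bond atoms are sp², each contributing one p electron; the carbanion's lone pair occupies the p orbital), so the π system is cyclic and fully conjugated.
Tallying contributions gives 4 × 2 = 8 from the double-bond units + 2 from the CH(-) atom = 10.
With 10 π electrons (n = 2), the Hückel 4n+2 condition holds.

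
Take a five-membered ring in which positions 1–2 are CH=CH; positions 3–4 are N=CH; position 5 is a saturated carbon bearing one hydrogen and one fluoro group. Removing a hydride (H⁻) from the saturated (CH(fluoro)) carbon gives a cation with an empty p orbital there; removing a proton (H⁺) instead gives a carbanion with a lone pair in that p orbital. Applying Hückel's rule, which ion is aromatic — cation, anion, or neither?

Once that carbon is sp², every ring atom has a p orbital and both ions are fully conjugated.
Cation: 2 × 2 + 0 = 4 π electrons → 4(1), antiaromatic.
Anion: 2 × 2 + 2 = 6 π electrons → 4(1)+2, aromatic.

The anion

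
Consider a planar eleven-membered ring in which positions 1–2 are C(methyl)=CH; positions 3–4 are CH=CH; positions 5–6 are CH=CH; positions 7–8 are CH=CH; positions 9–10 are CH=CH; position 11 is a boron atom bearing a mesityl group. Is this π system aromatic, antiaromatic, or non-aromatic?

Check conjugation: the double-bond atoms are sp², each contributing one p electron; the boron has an empty p orbital — every position has a p orbital, so the cyclic π system is continuous.
Adding the contributions, 5 × 2 = 10 from the double-bond units + 0 from the B(mesityl) atom = 10.
Since 10 = 4·2 + 2, the ring meets the 4n+2 criterion.

Aromatic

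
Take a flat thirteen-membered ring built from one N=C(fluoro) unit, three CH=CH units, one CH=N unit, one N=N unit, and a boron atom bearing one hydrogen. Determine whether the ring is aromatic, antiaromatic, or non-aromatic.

Antiaromatic

Every ring atom contributes a p orbital perpendicular to the ring (each doubly-bonded ring atom is sp² with one p-orbital electron; each sp² =N– keeps its lone pair in-plane and puts one electron into the π system; the boron has an empty p orbital), so the π system is cyclic and fully conjugated.
Tallying contributions gives 6 × 2 = 12 from the double-bond units + 0 from the BH atom = 12.
12 = 4(3); a planar, fully conjugated 4n system is antiaromatic.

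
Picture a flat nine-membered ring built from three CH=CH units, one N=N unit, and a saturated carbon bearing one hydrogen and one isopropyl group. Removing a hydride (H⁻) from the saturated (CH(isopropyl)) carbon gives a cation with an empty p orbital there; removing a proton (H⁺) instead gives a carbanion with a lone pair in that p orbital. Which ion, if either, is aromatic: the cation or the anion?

In either ion the ring is fully conjugated: every atom, including the new sp² carbon, supplies a p orbital.
Cation: 4 × 2 + 0 = 8 π electrons → 4(2), antiaromatic.
Anion: 4 × 2 + 2 = 10 π electrons → 4(2)+2, aromatic.

The anion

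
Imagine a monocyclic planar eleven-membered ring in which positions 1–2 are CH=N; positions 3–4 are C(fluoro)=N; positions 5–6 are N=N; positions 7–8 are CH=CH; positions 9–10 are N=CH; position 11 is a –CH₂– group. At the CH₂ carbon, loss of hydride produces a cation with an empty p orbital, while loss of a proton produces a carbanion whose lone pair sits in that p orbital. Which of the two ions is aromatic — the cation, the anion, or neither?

In both ions every ring atom is sp² and contributes a p orbital, so both rings are fully conjugated.
Cation: 5 × 2 + 0 = 10 π electrons → 4(2)+2, aromatic.
Anion: 5 × 2 + 2 = 12 π electrons → 4(3), antiaromatic.

The cation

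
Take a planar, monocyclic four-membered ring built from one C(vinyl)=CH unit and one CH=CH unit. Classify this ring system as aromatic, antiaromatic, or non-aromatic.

Antiaromatic

The p orbitals form a continuous loop: each doubly-bonded ring atom is sp² with one p-orbital electron. The ring is fully conjugated.
Counting π electrons: 2 × 2 = 4 from the 2 double-bond units.
A 4n π count (4, n = 1) in a planar conjugated ring means antiaromatic.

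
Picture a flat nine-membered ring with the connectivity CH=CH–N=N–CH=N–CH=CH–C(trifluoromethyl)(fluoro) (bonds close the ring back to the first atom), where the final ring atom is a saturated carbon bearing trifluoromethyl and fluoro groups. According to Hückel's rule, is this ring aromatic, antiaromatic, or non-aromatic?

Non-aromatic

The C(trifluoromethyl)(fluoro) carbon is saturated: that saturated carbon is sp³ and has no p orbital in the ring π system. Conjugation is not continuous around the ring.
Broken conjugation rules out both aromaticity and antiaromaticity.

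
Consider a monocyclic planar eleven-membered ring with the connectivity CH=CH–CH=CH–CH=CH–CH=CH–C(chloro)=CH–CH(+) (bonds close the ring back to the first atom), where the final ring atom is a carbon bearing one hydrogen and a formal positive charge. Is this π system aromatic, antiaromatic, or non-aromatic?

Aromatic

All ring atoms are sp² and supply a p orbital to the ring (every atom in a ring double bond is sp² and brings one electron to the p orbital; the carbocation has an empty p orbital); the conjugation is uninterrupted.
Counting π electrons: 5 × 2 = 10 from the double-bond units + 0 from the CH(+) atom = 10.
Since 10 = 4·2 + 2, the ring meets the 4n+2 criterion.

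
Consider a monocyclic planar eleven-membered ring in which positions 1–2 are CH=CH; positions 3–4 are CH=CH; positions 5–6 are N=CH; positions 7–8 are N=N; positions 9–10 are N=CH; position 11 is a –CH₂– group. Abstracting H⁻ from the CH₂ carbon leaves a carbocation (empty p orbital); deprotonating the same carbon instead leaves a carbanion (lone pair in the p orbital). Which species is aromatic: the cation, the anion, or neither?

In both ions every ring atom is sp² and contributes a p orbital, so both rings are fully conjugated.
Cation: 5 × 2 + 0 = 10 π electrons → 4(2)+2, aromatic.
Anion: 5 × 2 + 2 = 12 π electrons → 4(3), antiaromatic.

The cation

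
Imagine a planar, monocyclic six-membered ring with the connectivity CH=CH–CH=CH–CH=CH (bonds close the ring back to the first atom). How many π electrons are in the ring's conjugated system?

6

Check conjugation: every atom in a ring double bond is sp² and brings one electron to the p orbital — every position has a p orbital, so the cyclic π system is continuous.
Adding the contributions, 3 × 2 = 6 from the 3 double-bond units.
(This ring is benzene.)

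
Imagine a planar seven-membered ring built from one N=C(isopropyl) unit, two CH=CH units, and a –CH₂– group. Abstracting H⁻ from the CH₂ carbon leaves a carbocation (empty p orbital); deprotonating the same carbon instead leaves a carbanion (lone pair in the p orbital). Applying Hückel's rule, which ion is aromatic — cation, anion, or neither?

The cation

Once that carbon is sp², every ring atom has a p orbital and both ions are fully conjugated.
Cation: 3 × 2 + 0 = 6 π electrons → 4(1)+2, aromatic.
Anion: 3 × 2 + 2 = 8 π electrons → 4(2), antiaromatic.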